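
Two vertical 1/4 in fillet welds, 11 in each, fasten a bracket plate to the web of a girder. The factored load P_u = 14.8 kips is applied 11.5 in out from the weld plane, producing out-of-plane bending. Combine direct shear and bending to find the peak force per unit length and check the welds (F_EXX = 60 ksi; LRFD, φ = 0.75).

f_max ≈ 4.27 kip/in; adequate

L_w = 2 × 11 = 22 in; section modulus (unit throat) S = 2 × L²/6 = 40.33 in².
Direct shear f_v = P/L_w = 14.8/22 = 0.6727 kip/in.
Moment M = P × e = 14.8 × 11.5 = 170.2 kip·in; bending f_b = M/S = 4.22 kip/in.
f_max = √(f_v² + f_b²) = √(0.6727² + 4.22²) = 4.273 kip/in.
φr_n = 0.75 × 0.6 × 60 × (0.707 × 0.25) = 4.772 kip/in → adequate.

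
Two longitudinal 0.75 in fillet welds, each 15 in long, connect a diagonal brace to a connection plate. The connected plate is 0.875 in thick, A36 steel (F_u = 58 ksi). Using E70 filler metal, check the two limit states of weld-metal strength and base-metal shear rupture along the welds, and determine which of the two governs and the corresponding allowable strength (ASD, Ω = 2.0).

E70XX → F_EXX = 70 ksi.
t_e = 0.707 × 0.75 = 0.5302 in; L = 30 in.
Weld metal: R_n/Ω = (1/2.0) × 0.6 × 70 × 0.5302 × 30 = 334.1 kips.
Base metal (shear rupture): R_n/Ω = (1/2.0) × 0.6 × 58 × 0.875 × 30 = 456.7 kips.
Governing: weld metal.

R_n/Ω ≈ 334 kips (weld metal governs)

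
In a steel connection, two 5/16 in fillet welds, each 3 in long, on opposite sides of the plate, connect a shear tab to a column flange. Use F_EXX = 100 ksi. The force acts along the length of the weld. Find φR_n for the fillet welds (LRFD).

Effective throat t_e = 0.707 × 0.3125 = 0.2209 in.
Total length L = 6 in; A_we = 0.2209 × 6 = 1.326 in².
F_nw = 0.6 F_EXX = 0.6 × 100 = 60 ksi.
φR_n = 0.75 × 60 × 1.326 = 59.65 kip.

φR_n ≈ 59.7 kip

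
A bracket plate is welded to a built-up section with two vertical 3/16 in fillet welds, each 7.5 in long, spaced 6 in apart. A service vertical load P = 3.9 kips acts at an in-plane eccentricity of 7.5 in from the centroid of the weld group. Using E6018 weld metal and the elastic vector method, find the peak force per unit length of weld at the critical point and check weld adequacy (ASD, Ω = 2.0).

E60XX → F_EXX = 60 ksi.
Total weld length L_w = 15 in. Treat welds as unit-width lines.
Polar moment about centroid: J = 2[d³/12 + d(b/2)²] = 2[7.5³/12 + 7.5×3²] = 205.3 in³.
Direct shear f_v = P/L_w = 3.9 / 15 = 0.26 kip/in (vertical).
Torsion M = P·e = 3.9 × 7.5 = 29.25 kip·in.
Critical point at (x, y) = (3, 3.75) from centroid. f_tx = M·y/J = 0.5342 kip/in; f_ty = M·x/J = 0.4274 kip/in.
Resultant f_max = √[f_tx² + (f_v + f_ty)²] = √[0.5342² + (0.26 + 0.4274)²] = 0.8706 kip/in.
Capacity per unit length: r_n/Ω = (1/2.0) × 0.6 × 60 × (0.707 × 0.1875) = 2.386 kip/in.
0.8706 ≤ 2.386 → adequate.

f_max ≈ 0.871 kip/in; adequate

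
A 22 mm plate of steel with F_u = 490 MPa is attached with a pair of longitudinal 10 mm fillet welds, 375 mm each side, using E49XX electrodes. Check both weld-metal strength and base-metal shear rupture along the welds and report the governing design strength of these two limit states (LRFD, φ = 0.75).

φR_n ≈ 1170 kN (weld metal governs)

E49XX → F_EXX = 490 MPa.
t_e = 0.707 × 10 = 7.07 mm; L = 750 mm.
Weld metal: φR_n = 0.75 × 0.6 × 490 × 7.07 × 750 × 10⁻³ = 1169 kN.
Base metal (shear rupture): φR_n = 0.75 × 0.6 × 490 × 22 × 750 × 10⁻³ = 3638 kN.
Governing: weld metal.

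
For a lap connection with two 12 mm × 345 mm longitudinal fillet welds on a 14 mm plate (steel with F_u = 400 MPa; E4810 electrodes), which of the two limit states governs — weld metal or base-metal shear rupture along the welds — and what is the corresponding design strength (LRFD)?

E48XX → F_EXX = 480 MPa.
t_e = 0.707 × 12 = 8.484 mm; L = 690 mm.
Weld metal: φR_n = 0.75 × 0.6 × 480 × 8.484 × 690 × 10⁻³ = 1264 kN.
Base metal (shear rupture): φR_n = 0.75 × 0.6 × 400 × 14 × 690 × 10⁻³ = 1739 kN.
Governing: weld metal.

φR_n ≈ 1260 kN (weld metal governs)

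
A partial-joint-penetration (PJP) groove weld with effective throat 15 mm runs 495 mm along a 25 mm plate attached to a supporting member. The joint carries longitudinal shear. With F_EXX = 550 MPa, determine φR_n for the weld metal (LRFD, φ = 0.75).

φR_n ≈ 1840 kN

Effective throat (given) t_e = 15 mm.
A_we = 15 × 495 = 7425 mm².
F_nw = 0.6 F_EXX = 330 MPa.
φR_n = 0.75 × 330 × 7425 × 10⁻³ = 1838 kN.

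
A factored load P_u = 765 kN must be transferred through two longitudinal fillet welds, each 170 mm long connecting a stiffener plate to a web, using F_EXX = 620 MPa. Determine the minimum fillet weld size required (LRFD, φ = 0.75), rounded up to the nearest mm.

w = 12 mm

Total weld length L = 340 mm.
Required throat t_e = P_u / (φ × 0.6 F_EXX × L) = 765 / (0.75 × 0.6 × 620 × 340 × 10⁻³) = 8.065 mm.
Required leg w = t_e / 0.707 = 11.41 mm → use 12 mm.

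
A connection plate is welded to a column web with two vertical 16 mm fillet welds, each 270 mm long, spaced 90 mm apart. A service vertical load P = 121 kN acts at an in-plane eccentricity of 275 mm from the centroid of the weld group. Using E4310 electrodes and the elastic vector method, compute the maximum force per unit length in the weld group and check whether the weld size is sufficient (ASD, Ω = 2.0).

E43XX → F_EXX = 430 MPa.
Total weld length L_w = 540 mm. Treat welds as unit-width lines.
Polar moment about centroid: J = 2[d³/12 + d(b/2)²] = 2[270³/12 + 270×45²] = 4374000 mm³.
Direct shear f_v = P/L_w = 121×10³ / 540 = 224.1 N/mm (vertical).
Torsion M = P·e = 121×10³ × 275 = 33275000 N·mm.
Critical point at (x, y) = (45, 135) from centroid. f_tx = M·y/J = 1027 N/mm; f_ty = M·x/J = 342.3 N/mm.
Resultant f_max = √[f_tx² + (f_v + f_ty)²] = √[1027² + (224.1 + 342.3)²] = 1173 N/mm.
Capacity per unit length: r_n/Ω = (1/2.0) × 0.6 × 430 × (0.707 × 16) = 1459 N/mm.
1173 ≤ 1459 → adequate.

f_max ≈ 1170 N/mm; adequate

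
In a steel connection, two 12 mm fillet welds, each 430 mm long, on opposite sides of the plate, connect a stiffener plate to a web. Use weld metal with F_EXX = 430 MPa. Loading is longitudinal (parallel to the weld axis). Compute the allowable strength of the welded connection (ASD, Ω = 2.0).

Effective throat t_e = 0.707 × 12 = 8.484 mm.
Total length L = 860 mm; A_we = 8.484 × 860 = 7296 mm².
F_nw = 0.6 F_EXX = 0.6 × 430 = 258 MPa.
R_n = 258 × 7296 × 10⁻³ = 1882 kN; R_n/Ω = 1882/2.0 = 941.2 kN.

R_n/Ω ≈ 941 kN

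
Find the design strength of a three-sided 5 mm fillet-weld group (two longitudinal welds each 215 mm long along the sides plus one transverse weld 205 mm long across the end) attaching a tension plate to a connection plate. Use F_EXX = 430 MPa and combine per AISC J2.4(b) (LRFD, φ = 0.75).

t_e = 0.707 × 5 = 3.535 mm.
R_nwl = 0.6 × 430 × 3.535 × 430 × 10⁻³ = 392.2 kN (longitudinal, 2 welds).
R_nwt = 0.6 × 430 × 3.535 × 205 × 10⁻³ = 187 kN (transverse, base value).
(i) R_nwl + R_nwt = 579.1 kN; (ii) 0.85 R_nwl + 1.5 R_nwt = 613.8 kN.
R_n = max = 613.8 kN [governs: (ii)]; φR_n = 460.3 kN.

φR_n ≈ 460 kN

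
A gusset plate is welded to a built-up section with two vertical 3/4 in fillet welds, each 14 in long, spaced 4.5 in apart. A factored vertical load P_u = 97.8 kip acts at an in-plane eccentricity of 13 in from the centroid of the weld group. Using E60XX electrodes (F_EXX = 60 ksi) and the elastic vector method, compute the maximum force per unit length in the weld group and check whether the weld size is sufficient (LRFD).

Total weld length L_w = 28 in. Treat welds as unit-width lines.
Polar moment about centroid: J = 2[d³/12 + d(b/2)²] = 2[14³/12 + 14×2.25²] = 599.1 in³.
Direct shear f_v = P/L_w = 97.8 / 28 = 3.493 kip/in (vertical).
Torsion M = P·e = 97.8 × 13 = 1271.4 kip·in.
Critical point at (x, y) = (2.25, 7) from centroid. f_tx = M·y/J = 14.86 kip/in; f_ty = M·x/J = 4.775 kip/in.
Resultant f_max = √[f_tx² + (f_v + f_ty)²] = √[14.86² + (3.493 + 4.775)²] = 17 kip/in.
Capacity per unit length: φr_n = 0.75 × 0.6 × 60 × (0.707 × 0.75) = 14.32 kip/in.
17 > 14.32 → NOT adequate.

f_max ≈ 17 kip/in; NOT adequate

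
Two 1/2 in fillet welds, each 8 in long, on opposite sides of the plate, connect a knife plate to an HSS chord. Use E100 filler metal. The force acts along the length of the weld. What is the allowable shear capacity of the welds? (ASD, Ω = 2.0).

E100XX → F_EXX = 100 ksi.
Effective throat t_e = 0.707 × 0.5 = 0.3535 in.
Total length L = 16 in; A_we = 0.3535 × 16 = 5.656 in².
F_nw = 0.6 F_EXX = 0.6 × 100 = 60 ksi.
R_n = 60 × 5.656 = 339.4 kip; R_n/Ω = 339.4/2.0 = 169.7 kip.

R_n/Ω ≈ 170 kip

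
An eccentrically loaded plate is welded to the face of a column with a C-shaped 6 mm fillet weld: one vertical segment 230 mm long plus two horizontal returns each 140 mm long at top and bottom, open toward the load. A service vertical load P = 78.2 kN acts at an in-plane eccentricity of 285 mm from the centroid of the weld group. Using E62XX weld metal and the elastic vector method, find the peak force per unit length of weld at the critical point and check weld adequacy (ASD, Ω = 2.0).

E62XX → F_EXX = 620 MPa.
Total weld length L_w = 510 mm. Treat welds as unit-width lines.
Centroid: x̄ = 2×140×70 / 510 = 38.43 mm from the vertical weld.
Polar moment about centroid: J = I_x + I_y = [230³/12 + 2×140×115²] + [230×38.43² + 2(140³/12 + 140×31.57²)] = 5793000 mm³.
Direct shear f_v = P/L_w = 78.2×10³ / 510 = 153.3 N/mm (vertical).
Torsion M = P·e = 78.2×10³ × 285 = 22287000 N·mm.
Critical point at (x, y) = (101.6, 115) from centroid. f_tx = M·y/J = 442.4 N/mm; f_ty = M·x/J = 390.8 N/mm.
Resultant f_max = √[f_tx² + (f_v + f_ty)²] = √[442.4² + (153.3 + 390.8)²] = 701.3 N/mm.
Capacity per unit length: r_n/Ω = (1/2.0) × 0.6 × 620 × (0.707 × 6) = 789 N/mm.
701.3 ≤ 789 → adequate.

f_max ≈ 701 N/mm; adequate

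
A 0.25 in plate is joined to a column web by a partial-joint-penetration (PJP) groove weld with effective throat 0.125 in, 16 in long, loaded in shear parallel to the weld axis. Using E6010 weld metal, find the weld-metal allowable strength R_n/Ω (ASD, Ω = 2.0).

R_n/Ω ≈ 36 kips

E60XX → F_EXX = 60 ksi.
Effective throat (given) t_e = 0.125 in.
A_we = 0.125 × 16 = 2 in².
F_nw = 0.6 F_EXX = 36 ksi.
R_n/Ω = (36 × 2) / 2.0 = 36 kips.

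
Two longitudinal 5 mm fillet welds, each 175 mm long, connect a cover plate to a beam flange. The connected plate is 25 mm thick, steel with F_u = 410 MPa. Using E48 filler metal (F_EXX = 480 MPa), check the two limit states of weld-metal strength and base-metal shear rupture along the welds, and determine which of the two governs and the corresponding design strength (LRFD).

φR_n ≈ 267 kN (weld metal governs)

t_e = 0.707 × 5 = 3.535 mm; L = 350 mm.
Weld metal: φR_n = 0.75 × 0.6 × 480 × 3.535 × 350 × 10⁻³ = 267.2 kN.
Base metal (shear rupture): φR_n = 0.75 × 0.6 × 410 × 25 × 350 × 10⁻³ = 1614 kN.
Governing: weld metal.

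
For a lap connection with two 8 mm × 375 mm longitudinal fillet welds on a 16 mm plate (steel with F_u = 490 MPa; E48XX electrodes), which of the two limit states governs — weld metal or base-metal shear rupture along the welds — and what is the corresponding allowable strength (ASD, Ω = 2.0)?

E48XX → F_EXX = 480 MPa.
t_e = 0.707 × 8 = 5.656 mm; L = 750 mm.
Weld metal: R_n/Ω = (1/2.0) × 0.6 × 480 × 5.656 × 750 × 10⁻³ = 610.8 kN.
Base metal (shear rupture): R_n/Ω = (1/2.0) × 0.6 × 490 × 16 × 750 × 10⁻³ = 1764 kN.
Governing: weld metal.

R_n/Ω ≈ 611 kN (weld metal governs)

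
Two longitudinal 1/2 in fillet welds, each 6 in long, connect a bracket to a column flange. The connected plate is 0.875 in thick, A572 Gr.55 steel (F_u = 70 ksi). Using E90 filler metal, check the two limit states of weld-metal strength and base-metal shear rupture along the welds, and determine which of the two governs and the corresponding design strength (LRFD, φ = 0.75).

φR_n ≈ 172 kip (weld metal governs)

E90XX → F_EXX = 90 ksi.
t_e = 0.707 × 0.5 = 0.3535 in; L = 12 in.
Weld metal: φR_n = 0.75 × 0.6 × 90 × 0.3535 × 12 = 171.8 kip.
Base metal (shear rupture): φR_n = 0.75 × 0.6 × 70 × 0.875 × 12 = 330.8 kip.
Governing: weld metal.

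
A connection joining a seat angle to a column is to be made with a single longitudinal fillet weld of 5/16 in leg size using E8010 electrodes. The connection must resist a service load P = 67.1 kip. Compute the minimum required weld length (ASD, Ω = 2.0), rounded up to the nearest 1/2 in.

E80XX → F_EXX = 80 ksi.
Throat t_e = 0.707 × 0.3125 = 0.2209 in.
r_n/Ω = (0.6 × 80 × 0.2209) / 2.0 = 5.302 kip/in.
L_req = P / (r_n/Ω) = 67.1 / 5.302 = 12.65 in total.
Round up → use L = 13 in.

L = 13 in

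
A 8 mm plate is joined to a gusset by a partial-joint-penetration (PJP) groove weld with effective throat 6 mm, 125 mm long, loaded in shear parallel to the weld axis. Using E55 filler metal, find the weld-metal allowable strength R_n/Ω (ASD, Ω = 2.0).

R_n/Ω ≈ 124 kN

E55XX → F_EXX = 550 MPa.
Effective throat (given) t_e = 6 mm.
A_we = 6 × 125 = 750 mm².
F_nw = 0.6 F_EXX = 330 MPa.
R_n/Ω = (330 × 750) / 2.0 × 10⁻³ = 123.8 kN.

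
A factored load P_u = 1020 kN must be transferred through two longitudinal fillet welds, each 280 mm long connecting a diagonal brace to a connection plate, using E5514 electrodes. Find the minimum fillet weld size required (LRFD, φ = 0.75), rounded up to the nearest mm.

E55XX → F_EXX = 550 MPa.
Total weld length L = 560 mm.
Required throat t_e = P_u / (φ × 0.6 F_EXX × L) = 1020 / (0.75 × 0.6 × 550 × 560 × 10⁻³) = 7.359 mm.
Required leg w = t_e / 0.707 = 10.41 mm → use 11 mm.

w = 11 mm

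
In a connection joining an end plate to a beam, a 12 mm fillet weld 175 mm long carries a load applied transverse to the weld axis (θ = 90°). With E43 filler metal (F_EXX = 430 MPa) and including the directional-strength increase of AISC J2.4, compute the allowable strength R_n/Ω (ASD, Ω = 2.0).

t_e = 0.707 × 12 = 8.484 mm; A_we = 8.484 × 175 = 1485 mm².
Directional factor: 1.0 + 0.5 sin^1.5(90°) = 1.5.
F_nw = 0.6 × 430 × 1.5 = 387 MPa.
R_n/Ω = (387 × 1485) / 2.0 × 10⁻³ = 287.3 kN.

R_n/Ω ≈ 287 kN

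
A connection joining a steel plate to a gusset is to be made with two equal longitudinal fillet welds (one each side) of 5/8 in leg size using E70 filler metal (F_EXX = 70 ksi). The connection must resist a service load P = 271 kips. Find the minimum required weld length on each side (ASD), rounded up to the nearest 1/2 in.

L = 15 in on each side

Throat t_e = 0.707 × 0.625 = 0.4419 in.
r_n/Ω = (0.6 × 70 × 0.4419) / 2.0 = 9.279 kip/in.
L_req = P / (r_n/Ω) = 271 / 9.279 = 29.2 in total.
Per side: 29.2 / 2 = 14.6 in.
Round up → use L = 15 in on each side.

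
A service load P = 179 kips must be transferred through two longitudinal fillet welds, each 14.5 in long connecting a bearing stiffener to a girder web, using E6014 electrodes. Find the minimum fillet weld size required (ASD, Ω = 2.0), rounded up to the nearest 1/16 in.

E60XX → F_EXX = 60 ksi.
Total weld length L = 29 in.
Required throat t_e = P × Ω / (0.6 F_EXX × L) = 179 × 2.0 / (0.6 × 60 × 29) = 0.3429 in.
Required leg w = t_e / 0.707 = 0.485 in → use 1/2 in.

w = 1/2 in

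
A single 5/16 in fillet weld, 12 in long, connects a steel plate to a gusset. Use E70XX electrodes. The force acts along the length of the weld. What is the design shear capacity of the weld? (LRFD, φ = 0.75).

E70XX → F_EXX = 70 ksi.
Effective throat t_e = 0.707 × 0.3125 = 0.2209 in.
Total length L = 12 in; A_we = 0.2209 × 12 = 2.651 in².
F_nw = 0.6 F_EXX = 0.6 × 70 = 42 ksi.
φR_n = 0.75 × 42 × 2.651 = 83.51 kip.

φR_n ≈ 83.5 kip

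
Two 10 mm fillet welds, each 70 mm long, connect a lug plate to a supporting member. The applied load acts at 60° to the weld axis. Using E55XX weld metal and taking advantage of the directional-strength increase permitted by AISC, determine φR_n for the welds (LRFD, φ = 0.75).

E55XX → F_EXX = 550 MPa.
t_e = 0.707 × 10 = 7.07 mm; A_we = 7.07 × 140 = 989.8 mm².
Directional factor: 1.0 + 0.5 sin^1.5(60°) = 1.403.
F_nw = 0.6 × 550 × 1.403 = 463 MPa.
φR_n = 0.75 × 463 × 989.8 × 10⁻³ = 343.7 kN.

φR_n ≈ 344 kN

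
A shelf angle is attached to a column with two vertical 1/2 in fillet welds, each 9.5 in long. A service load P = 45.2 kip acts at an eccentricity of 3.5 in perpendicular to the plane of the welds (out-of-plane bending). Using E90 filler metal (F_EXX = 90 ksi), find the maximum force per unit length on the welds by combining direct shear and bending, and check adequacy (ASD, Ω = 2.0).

L_w = 2 × 9.5 = 19 in; section modulus (unit throat) S = 2 × L²/6 = 30.08 in².
Direct shear f_v = P/L_w = 45.2/19 = 2.379 kip/in.
Moment M = P × e = 45.2 × 3.5 = 158.2 kip·in; bending f_b = M/S = 5.259 kip/in.
f_max = √(f_v² + f_b²) = √(2.379² + 5.259²) = 5.772 kip/in.
r_n/Ω = (1/2.0) × 0.6 × 90 × (0.707 × 0.5) = 9.544 kip/in → adequate.

f_max ≈ 5.77 kip/in; adequate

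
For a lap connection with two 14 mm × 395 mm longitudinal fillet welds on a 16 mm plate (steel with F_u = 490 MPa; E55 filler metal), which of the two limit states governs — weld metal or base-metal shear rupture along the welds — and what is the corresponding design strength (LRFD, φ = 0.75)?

E55XX → F_EXX = 550 MPa.
t_e = 0.707 × 14 = 9.898 mm; L = 790 mm.
Weld metal: φR_n = 0.75 × 0.6 × 550 × 9.898 × 790 × 10⁻³ = 1935 kN.
Base metal (shear rupture): φR_n = 0.75 × 0.6 × 490 × 16 × 790 × 10⁻³ = 2787 kN.
Governing: weld metal.

φR_n ≈ 1940 kN (weld metal governs)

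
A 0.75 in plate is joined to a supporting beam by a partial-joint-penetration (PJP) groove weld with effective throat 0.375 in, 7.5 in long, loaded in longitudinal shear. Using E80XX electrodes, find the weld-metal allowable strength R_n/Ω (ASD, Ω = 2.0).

E80XX → F_EXX = 80 ksi.
Effective throat (given) t_e = 0.375 in.
A_we = 0.375 × 7.5 = 2.812 in².
F_nw = 0.6 F_EXX = 48 ksi.
R_n/Ω = (48 × 2.812) / 2.0 = 67.5 kip.

R_n/Ω ≈ 67.5 kip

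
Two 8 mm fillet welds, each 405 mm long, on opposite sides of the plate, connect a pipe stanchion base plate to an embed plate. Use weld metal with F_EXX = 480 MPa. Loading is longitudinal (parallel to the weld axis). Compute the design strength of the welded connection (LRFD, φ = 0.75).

Effective throat t_e = 0.707 × 8 = 5.656 mm.
Total length L = 810 mm; A_we = 5.656 × 810 = 4581 mm².
F_nw = 0.6 F_EXX = 0.6 × 480 = 288 MPa.
φR_n = 0.75 × 288 × 4581 × 10⁻³ = 989.6 kN.

φR_n ≈ 990 kN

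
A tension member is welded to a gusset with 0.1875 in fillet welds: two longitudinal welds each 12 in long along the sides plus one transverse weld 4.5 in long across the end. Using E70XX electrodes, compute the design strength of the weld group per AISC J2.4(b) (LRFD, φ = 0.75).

E70XX → F_EXX = 70 ksi.
t_e = 0.707 × 0.1875 = 0.1326 in.
R_nwl = 0.6 × 70 × 0.1326 × 24 = 133.6 kips (longitudinal, 2 welds).
R_nwt = 0.6 × 70 × 0.1326 × 4.5 = 25.05 kips (transverse, base value).
(i) R_nwl + R_nwt = 158.7 kips; (ii) 0.85 R_nwl + 1.5 R_nwt = 151.2 kips.
R_n = max = 158.7 kips [governs: (i)]; φR_n = 119 kips.

φR_n ≈ 119 kips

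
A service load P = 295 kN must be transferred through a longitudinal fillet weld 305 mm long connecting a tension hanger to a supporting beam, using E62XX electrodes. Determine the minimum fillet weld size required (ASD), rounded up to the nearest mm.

w = 8 mm

E62XX → F_EXX = 620 MPa.
Total weld length L = 305 mm.
Required throat t_e = P × Ω / (0.6 F_EXX × L) = 295 × 2.0 / (0.6 × 620 × 305 × 10⁻³) = 5.2 mm.
Required leg w = t_e / 0.707 = 7.355 mm → use 8 mm.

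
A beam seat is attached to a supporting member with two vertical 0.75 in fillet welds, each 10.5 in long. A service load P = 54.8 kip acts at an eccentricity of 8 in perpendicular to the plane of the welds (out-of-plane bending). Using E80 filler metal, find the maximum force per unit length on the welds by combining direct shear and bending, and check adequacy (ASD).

f_max ≈ 12.2 kip/in; adequate

E80XX → F_EXX = 80 ksi.
L_w = 2 × 10.5 = 21 in; section modulus (unit throat) S = 2 × L²/6 = 36.75 in².
Direct shear f_v = P/L_w = 54.8/21 = 2.61 kip/in.
Moment M = P × e = 54.8 × 8 = 438.4 kip·in; bending f_b = M/S = 11.93 kip/in.
f_max = √(f_v² + f_b²) = √(2.61² + 11.93²) = 12.21 kip/in.
r_n/Ω = (1/2.0) × 0.6 × 80 × (0.707 × 0.75) = 12.73 kip/in → adequate.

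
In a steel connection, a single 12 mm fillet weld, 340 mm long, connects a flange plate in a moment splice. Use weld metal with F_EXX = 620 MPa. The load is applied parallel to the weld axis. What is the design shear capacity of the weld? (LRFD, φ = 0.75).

Effective throat t_e = 0.707 × 12 = 8.484 mm.
Total length L = 340 mm; A_we = 8.484 × 340 = 2885 mm².
F_nw = 0.6 F_EXX = 0.6 × 620 = 372 MPa.
φR_n = 0.75 × 372 × 2885 × 10⁻³ = 804.8 kN.

φR_n ≈ 805 kN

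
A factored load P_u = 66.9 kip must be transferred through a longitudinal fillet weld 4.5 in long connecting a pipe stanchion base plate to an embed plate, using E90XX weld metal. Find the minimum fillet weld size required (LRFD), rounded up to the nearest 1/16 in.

w = 9/16 in

E90XX → F_EXX = 90 ksi.
Total weld length L = 4.5 in.
Required throat t_e = P_u / (φ × 0.6 F_EXX × L) = 66.9 / (0.75 × 0.6 × 90 × 4.5) = 0.3671 in.
Required leg w = t_e / 0.707 = 0.5192 in → use 9/16 in.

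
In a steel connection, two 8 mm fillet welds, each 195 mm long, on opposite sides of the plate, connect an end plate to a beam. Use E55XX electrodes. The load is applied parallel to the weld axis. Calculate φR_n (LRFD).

E55XX → F_EXX = 550 MPa.
Effective throat t_e = 0.707 × 8 = 5.656 mm.
Total length L = 390 mm; A_we = 5.656 × 390 = 2206 mm².
F_nw = 0.6 F_EXX = 0.6 × 550 = 330 MPa.
φR_n = 0.75 × 330 × 2206 × 10⁻³ = 545.9 kN.

φR_n ≈ 546 kN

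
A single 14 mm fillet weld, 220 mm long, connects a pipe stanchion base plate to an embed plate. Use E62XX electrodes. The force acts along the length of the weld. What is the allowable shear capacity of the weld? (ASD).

R_n/Ω ≈ 405 kN

E62XX → F_EXX = 620 MPa.
Effective throat t_e = 0.707 × 14 = 9.898 mm.
Total length L = 220 mm; A_we = 9.898 × 220 = 2178 mm².
F_nw = 0.6 F_EXX = 0.6 × 620 = 372 MPa.
R_n = 372 × 2178 × 10⁻³ = 810.1 kN; R_n/Ω = 810.1/2.0 = 405 kN.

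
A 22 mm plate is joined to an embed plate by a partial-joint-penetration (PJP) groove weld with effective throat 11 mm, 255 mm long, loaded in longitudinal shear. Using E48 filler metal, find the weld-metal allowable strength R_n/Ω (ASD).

E48XX → F_EXX = 480 MPa.
Effective throat (given) t_e = 11 mm.
A_we = 11 × 255 = 2805 mm².
F_nw = 0.6 F_EXX = 288 MPa.
R_n/Ω = (288 × 2805) / 2.0 × 10⁻³ = 403.9 kN.

R_n/Ω ≈ 404 kN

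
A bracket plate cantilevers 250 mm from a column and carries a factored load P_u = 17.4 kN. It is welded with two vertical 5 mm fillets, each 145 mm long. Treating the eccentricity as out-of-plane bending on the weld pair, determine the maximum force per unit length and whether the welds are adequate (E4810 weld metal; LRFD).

f_max ≈ 624 N/mm; adequate

E48XX → F_EXX = 480 MPa.
L_w = 2 × 145 = 290 mm; section modulus (unit throat) S = 2 × L²/6 = 7008 mm².
Direct shear f_v = P/L_w = 17.4×10³/290 = 60 N/mm.
Moment M = P × e = 17.4×10³ × 250 = 4350000 N·mm; bending f_b = M/S = 620.7 N/mm.
f_max = √(f_v² + f_b²) = √(60² + 620.7²) = 623.6 N/mm.
φr_n = 0.75 × 0.6 × 480 × (0.707 × 5) = 763.6 N/mm → adequate.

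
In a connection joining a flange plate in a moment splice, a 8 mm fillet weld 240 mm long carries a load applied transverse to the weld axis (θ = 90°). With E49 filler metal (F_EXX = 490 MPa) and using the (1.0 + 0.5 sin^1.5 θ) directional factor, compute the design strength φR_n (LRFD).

t_e = 0.707 × 8 = 5.656 mm; A_we = 5.656 × 240 = 1357 mm².
Directional factor: 1.0 + 0.5 sin^1.5(90°) = 1.5.
F_nw = 0.6 × 490 × 1.5 = 441 MPa.
φR_n = 0.75 × 441 × 1357 × 10⁻³ = 449 kN.

φR_n ≈ 449 kN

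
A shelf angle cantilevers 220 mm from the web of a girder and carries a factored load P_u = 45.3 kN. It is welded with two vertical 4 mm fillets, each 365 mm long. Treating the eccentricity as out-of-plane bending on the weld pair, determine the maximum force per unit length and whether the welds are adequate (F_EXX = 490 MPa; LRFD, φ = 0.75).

f_max ≈ 233 N/mm; adequate

L_w = 2 × 365 = 730 mm; section modulus (unit throat) S = 2 × L²/6 = 44410 mm².
Direct shear f_v = P/L_w = 45.3×10³/730 = 62.05 N/mm.
Moment M = P × e = 45.3×10³ × 220 = 9966000 N·mm; bending f_b = M/S = 224.4 N/mm.
f_max = √(f_v² + f_b²) = √(62.05² + 224.4²) = 232.8 N/mm.
φr_n = 0.75 × 0.6 × 490 × (0.707 × 4) = 623.6 N/mm → adequate.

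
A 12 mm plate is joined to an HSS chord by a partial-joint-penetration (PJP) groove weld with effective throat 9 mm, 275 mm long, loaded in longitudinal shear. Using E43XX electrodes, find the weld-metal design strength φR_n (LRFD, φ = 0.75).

φR_n ≈ 479 kN

E43XX → F_EXX = 430 MPa.
Effective throat (given) t_e = 9 mm.
A_we = 9 × 275 = 2475 mm².
F_nw = 0.6 F_EXX = 258 MPa.
φR_n = 0.75 × 258 × 2475 × 10⁻³ = 478.9 kN.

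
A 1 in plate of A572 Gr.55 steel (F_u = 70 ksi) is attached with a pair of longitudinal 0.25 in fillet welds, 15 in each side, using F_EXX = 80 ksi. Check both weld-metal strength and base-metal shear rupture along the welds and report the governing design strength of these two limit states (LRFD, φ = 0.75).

t_e = 0.707 × 0.25 = 0.1767 in; L = 30 in.
Weld metal: φR_n = 0.75 × 0.6 × 80 × 0.1767 × 30 = 190.9 kips.
Base metal (shear rupture): φR_n = 0.75 × 0.6 × 70 × 1 × 30 = 945 kips.
Governing: weld metal.

φR_n ≈ 191 kips (weld metal governs)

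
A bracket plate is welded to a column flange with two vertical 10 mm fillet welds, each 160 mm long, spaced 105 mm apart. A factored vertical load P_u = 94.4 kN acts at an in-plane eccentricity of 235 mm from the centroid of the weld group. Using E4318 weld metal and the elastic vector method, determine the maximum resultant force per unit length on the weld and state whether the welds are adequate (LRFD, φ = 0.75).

f_max ≈ 1540 N/mm; NOT adequate

E43XX → F_EXX = 430 MPa.
Total weld length L_w = 320 mm. Treat welds as unit-width lines.
Polar moment about centroid: J = 2[d³/12 + d(b/2)²] = 2[160³/12 + 160×52.5²] = 1565000 mm³.
Direct shear f_v = P/L_w = 94.4×10³ / 320 = 295 N/mm (vertical).
Torsion M = P·e = 94.4×10³ × 235 = 22184000 N·mm.
Critical point at (x, y) = (52.5, 80) from centroid. f_tx = M·y/J = 1134 N/mm; f_ty = M·x/J = 744.4 N/mm.
Resultant f_max = √[f_tx² + (f_v + f_ty)²] = √[1134² + (295 + 744.4)²] = 1538 N/mm.
Capacity per unit length: φr_n = 0.75 × 0.6 × 430 × (0.707 × 10) = 1368 N/mm.
1538 > 1368 → NOT adequate.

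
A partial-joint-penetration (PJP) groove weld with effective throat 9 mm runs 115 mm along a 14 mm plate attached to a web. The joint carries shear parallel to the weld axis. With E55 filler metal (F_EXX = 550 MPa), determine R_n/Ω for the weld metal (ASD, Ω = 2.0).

Effective throat (given) t_e = 9 mm.
A_we = 9 × 115 = 1035 mm².
F_nw = 0.6 F_EXX = 330 MPa.
R_n/Ω = (330 × 1035) / 2.0 × 10⁻³ = 170.8 kN.

R_n/Ω ≈ 171 kN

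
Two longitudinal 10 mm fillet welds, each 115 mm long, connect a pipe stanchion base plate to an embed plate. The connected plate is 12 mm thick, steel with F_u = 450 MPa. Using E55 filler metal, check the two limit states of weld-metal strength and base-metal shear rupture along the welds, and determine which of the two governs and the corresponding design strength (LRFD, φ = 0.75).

φR_n ≈ 402 kN (weld metal governs)

E55XX → F_EXX = 550 MPa.
t_e = 0.707 × 10 = 7.07 mm; L = 230 mm.
Weld metal: φR_n = 0.75 × 0.6 × 550 × 7.07 × 230 × 10⁻³ = 402.5 kN.
Base metal (shear rupture): φR_n = 0.75 × 0.6 × 450 × 12 × 230 × 10⁻³ = 558.9 kN.
Governing: weld metal.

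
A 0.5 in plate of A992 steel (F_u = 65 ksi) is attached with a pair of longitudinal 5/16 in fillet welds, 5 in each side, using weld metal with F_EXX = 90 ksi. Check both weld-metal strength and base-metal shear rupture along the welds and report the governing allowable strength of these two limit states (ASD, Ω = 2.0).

R_n/Ω ≈ 59.7 kip (weld metal governs)

t_e = 0.707 × 0.3125 = 0.2209 in; L = 10 in.
Weld metal: R_n/Ω = (1/2.0) × 0.6 × 90 × 0.2209 × 10 = 59.65 kip.
Base metal (shear rupture): R_n/Ω = (1/2.0) × 0.6 × 65 × 0.5 × 10 = 97.5 kip.
Governing: weld metal.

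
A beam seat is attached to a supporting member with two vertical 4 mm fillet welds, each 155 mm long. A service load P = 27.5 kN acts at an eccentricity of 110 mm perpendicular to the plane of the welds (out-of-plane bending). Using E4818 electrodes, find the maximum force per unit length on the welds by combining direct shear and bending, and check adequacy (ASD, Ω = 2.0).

f_max ≈ 388 N/mm; adequate

E48XX → F_EXX = 480 MPa.
L_w = 2 × 155 = 310 mm; section modulus (unit throat) S = 2 × L²/6 = 8008 mm².
Direct shear f_v = P/L_w = 27.5×10³/310 = 88.71 N/mm.
Moment M = P × e = 27.5×10³ × 110 = 3025000 N·mm; bending f_b = M/S = 377.7 N/mm.
f_max = √(f_v² + f_b²) = √(88.71² + 377.7²) = 388 N/mm.
r_n/Ω = (1/2.0) × 0.6 × 480 × (0.707 × 4) = 407.2 N/mm → adequate.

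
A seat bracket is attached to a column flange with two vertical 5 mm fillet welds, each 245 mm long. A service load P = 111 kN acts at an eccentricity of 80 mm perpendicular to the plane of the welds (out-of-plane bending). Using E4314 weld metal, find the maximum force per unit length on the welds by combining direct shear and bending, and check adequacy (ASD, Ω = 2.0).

f_max ≈ 498 N/mm; NOT adequate

E43XX → F_EXX = 430 MPa.
L_w = 2 × 245 = 490 mm; section modulus (unit throat) S = 2 × L²/6 = 20010 mm².
Direct shear f_v = P/L_w = 111×10³/490 = 226.5 N/mm.
Moment M = P × e = 111×10³ × 80 = 8880000 N·mm; bending f_b = M/S = 443.8 N/mm.
f_max = √(f_v² + f_b²) = √(226.5² + 443.8²) = 498.3 N/mm.
r_n/Ω = (1/2.0) × 0.6 × 430 × (0.707 × 5) = 456 N/mm → NOT adequate.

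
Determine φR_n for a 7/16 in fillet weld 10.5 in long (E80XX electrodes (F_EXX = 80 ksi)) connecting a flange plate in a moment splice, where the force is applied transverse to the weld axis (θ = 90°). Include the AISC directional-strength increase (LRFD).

t_e = 0.707 × 0.4375 = 0.3093 in; A_we = 0.3093 × 10.5 = 3.248 in².
Directional factor: 1.0 + 0.5 sin^1.5(90°) = 1.5.
F_nw = 0.6 × 80 × 1.5 = 72 ksi.
φR_n = 0.75 × 72 × 3.248 = 175.4 kips.

φR_n ≈ 175 kips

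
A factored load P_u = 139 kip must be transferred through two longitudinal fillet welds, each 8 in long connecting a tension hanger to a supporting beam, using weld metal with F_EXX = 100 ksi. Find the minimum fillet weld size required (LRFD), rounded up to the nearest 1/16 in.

w = 5/16 in

Total weld length L = 16 in.
Required throat t_e = P_u / (φ × 0.6 F_EXX × L) = 139 / (0.75 × 0.6 × 100 × 16) = 0.1931 in.
Required leg w = t_e / 0.707 = 0.2731 in → use 5/16 in.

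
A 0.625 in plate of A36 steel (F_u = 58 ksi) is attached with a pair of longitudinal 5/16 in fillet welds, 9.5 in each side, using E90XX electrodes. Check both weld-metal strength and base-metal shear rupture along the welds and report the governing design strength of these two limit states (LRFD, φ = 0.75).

E90XX → F_EXX = 90 ksi.
t_e = 0.707 × 0.3125 = 0.2209 in; L = 19 in.
Weld metal: φR_n = 0.75 × 0.6 × 90 × 0.2209 × 19 = 170 kips.
Base metal (shear rupture): φR_n = 0.75 × 0.6 × 58 × 0.625 × 19 = 309.9 kips.
Governing: weld metal.

φR_n ≈ 170 kips (weld metal governs)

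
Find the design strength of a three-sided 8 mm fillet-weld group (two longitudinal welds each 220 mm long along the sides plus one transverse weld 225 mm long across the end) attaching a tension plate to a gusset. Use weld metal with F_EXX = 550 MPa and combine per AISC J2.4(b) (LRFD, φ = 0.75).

t_e = 0.707 × 8 = 5.656 mm.
R_nwl = 0.6 × 550 × 5.656 × 440 × 10⁻³ = 821.3 kN (longitudinal, 2 welds).
R_nwt = 0.6 × 550 × 5.656 × 225 × 10⁻³ = 420 kN (transverse, base value).
(i) R_nwl + R_nwt = 1241 kN; (ii) 0.85 R_nwl + 1.5 R_nwt = 1328 kN.
R_n = max = 1328 kN [governs: (ii)]; φR_n = 996 kN.

φR_n ≈ 996 kN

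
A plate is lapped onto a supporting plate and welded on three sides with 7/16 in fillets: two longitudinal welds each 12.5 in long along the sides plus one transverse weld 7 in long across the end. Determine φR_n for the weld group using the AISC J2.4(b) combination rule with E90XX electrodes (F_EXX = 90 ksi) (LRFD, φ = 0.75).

t_e = 0.707 × 0.4375 = 0.3093 in.
R_nwl = 0.6 × 90 × 0.3093 × 25 = 417.6 kip (longitudinal, 2 welds).
R_nwt = 0.6 × 90 × 0.3093 × 7 = 116.9 kip (transverse, base value).
(i) R_nwl + R_nwt = 534.5 kip; (ii) 0.85 R_nwl + 1.5 R_nwt = 530.3 kip.
R_n = max = 534.5 kip [governs: (i)]; φR_n = 400.9 kip.

φR_n ≈ 401 kip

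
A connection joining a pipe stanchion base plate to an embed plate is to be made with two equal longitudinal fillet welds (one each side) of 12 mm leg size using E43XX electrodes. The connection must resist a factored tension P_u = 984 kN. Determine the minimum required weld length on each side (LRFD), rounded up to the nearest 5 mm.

E43XX → F_EXX = 430 MPa.
Throat t_e = 0.707 × 12 = 8.484 mm.
φr_n = 0.75 × 0.6 × 430 × 8.484 × 10⁻³ = 1.642 kN/mm.
L_req = P_u / φr_n = 984 / 1.642 = 599.4 mm total.
Per side: 599.4 / 2 = 299.7 mm.
Round up → use L = 300 mm on each side.

L = 300 mm on each side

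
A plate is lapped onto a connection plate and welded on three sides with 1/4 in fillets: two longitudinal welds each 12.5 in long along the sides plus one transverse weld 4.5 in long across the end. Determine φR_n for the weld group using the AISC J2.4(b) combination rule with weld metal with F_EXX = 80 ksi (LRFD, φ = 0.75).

t_e = 0.707 × 0.25 = 0.1767 in.
R_nwl = 0.6 × 80 × 0.1767 × 25 = 212.1 kip (longitudinal, 2 welds).
R_nwt = 0.6 × 80 × 0.1767 × 4.5 = 38.18 kip (transverse, base value).
(i) R_nwl + R_nwt = 250.3 kip; (ii) 0.85 R_nwl + 1.5 R_nwt = 237.6 kip.
R_n = max = 250.3 kip [governs: (i)]; φR_n = 187.7 kip.

φR_n ≈ 188 kip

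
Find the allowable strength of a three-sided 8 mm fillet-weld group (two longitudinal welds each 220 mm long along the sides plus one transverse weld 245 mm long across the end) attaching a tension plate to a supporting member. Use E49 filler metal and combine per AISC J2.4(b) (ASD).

R_n/Ω ≈ 617 kN

E49XX → F_EXX = 490 MPa.
t_e = 0.707 × 8 = 5.656 mm.
R_nwl = 0.6 × 490 × 5.656 × 440 × 10⁻³ = 731.7 kN (longitudinal, 2 welds).
R_nwt = 0.6 × 490 × 5.656 × 245 × 10⁻³ = 407.4 kN (transverse, base value).
(i) R_nwl + R_nwt = 1139 kN; (ii) 0.85 R_nwl + 1.5 R_nwt = 1233 kN.
R_n = max = 1233 kN [governs: (ii)]; R_n/Ω = 616.5 kN.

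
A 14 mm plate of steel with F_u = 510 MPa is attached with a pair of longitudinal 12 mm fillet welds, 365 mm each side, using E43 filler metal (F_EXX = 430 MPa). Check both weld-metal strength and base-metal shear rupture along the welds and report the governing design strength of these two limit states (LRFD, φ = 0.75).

t_e = 0.707 × 12 = 8.484 mm; L = 730 mm.
Weld metal: φR_n = 0.75 × 0.6 × 430 × 8.484 × 730 × 10⁻³ = 1198 kN.
Base metal (shear rupture): φR_n = 0.75 × 0.6 × 510 × 14 × 730 × 10⁻³ = 2345 kN.
Governing: weld metal.

φR_n ≈ 1200 kN (weld metal governs)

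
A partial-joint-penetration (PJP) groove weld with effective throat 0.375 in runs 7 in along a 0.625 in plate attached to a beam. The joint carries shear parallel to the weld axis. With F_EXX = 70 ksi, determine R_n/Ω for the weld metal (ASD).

Effective throat (given) t_e = 0.375 in.
A_we = 0.375 × 7 = 2.625 in².
F_nw = 0.6 F_EXX = 42 ksi.
R_n/Ω = (42 × 2.625) / 2.0 = 55.12 kip.

R_n/Ω ≈ 55.1 kip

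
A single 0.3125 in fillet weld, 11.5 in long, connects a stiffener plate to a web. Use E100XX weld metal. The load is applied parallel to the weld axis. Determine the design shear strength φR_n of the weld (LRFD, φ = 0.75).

E100XX → F_EXX = 100 ksi.
Effective throat t_e = 0.707 × 0.3125 = 0.2209 in.
Total length L = 11.5 in; A_we = 0.2209 × 11.5 = 2.541 in².
F_nw = 0.6 F_EXX = 0.6 × 100 = 60 ksi.
φR_n = 0.75 × 60 × 2.541 = 114.3 kips.

φR_n ≈ 114 kips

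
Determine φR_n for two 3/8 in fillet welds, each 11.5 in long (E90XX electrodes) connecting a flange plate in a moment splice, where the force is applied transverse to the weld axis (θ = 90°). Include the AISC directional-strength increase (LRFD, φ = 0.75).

E90XX → F_EXX = 90 ksi.
t_e = 0.707 × 0.375 = 0.2651 in; A_we = 0.2651 × 23 = 6.098 in².
Directional factor: 1.0 + 0.5 sin^1.5(90°) = 1.5.
F_nw = 0.6 × 90 × 1.5 = 81 ksi.
φR_n = 0.75 × 81 × 6.098 = 370.4 kip.

φR_n ≈ 370 kip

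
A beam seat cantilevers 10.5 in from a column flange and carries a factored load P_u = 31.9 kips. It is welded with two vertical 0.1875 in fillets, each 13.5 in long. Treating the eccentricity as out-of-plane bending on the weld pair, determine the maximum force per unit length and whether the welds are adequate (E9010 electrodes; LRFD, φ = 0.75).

E90XX → F_EXX = 90 ksi.
L_w = 2 × 13.5 = 27 in; section modulus (unit throat) S = 2 × L²/6 = 60.75 in².
Direct shear f_v = P/L_w = 31.9/27 = 1.181 kip/in.
Moment M = P × e = 31.9 × 10.5 = 334.95 kip·in; bending f_b = M/S = 5.514 kip/in.
f_max = √(f_v² + f_b²) = √(1.181² + 5.514²) = 5.639 kip/in.
φr_n = 0.75 × 0.6 × 90 × (0.707 × 0.1875) = 5.369 kip/in → NOT adequate.

f_max ≈ 5.64 kip/in; NOT adequate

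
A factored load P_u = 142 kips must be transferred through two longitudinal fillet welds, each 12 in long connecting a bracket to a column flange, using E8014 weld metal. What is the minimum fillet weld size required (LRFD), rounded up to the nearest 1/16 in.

E80XX → F_EXX = 80 ksi.
Total weld length L = 24 in.
Required throat t_e = P_u / (φ × 0.6 F_EXX × L) = 142 / (0.75 × 0.6 × 80 × 24) = 0.1644 in.
Required leg w = t_e / 0.707 = 0.2325 in → use 1/4 in.

w = 1/4 in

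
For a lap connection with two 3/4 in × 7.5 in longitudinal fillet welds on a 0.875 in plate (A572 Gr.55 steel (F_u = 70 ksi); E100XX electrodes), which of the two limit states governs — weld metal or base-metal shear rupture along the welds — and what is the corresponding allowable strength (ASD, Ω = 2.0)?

E100XX → F_EXX = 100 ksi.
t_e = 0.707 × 0.75 = 0.5302 in; L = 15 in.
Weld metal: R_n/Ω = (1/2.0) × 0.6 × 100 × 0.5302 × 15 = 238.6 kips.
Base metal (shear rupture): R_n/Ω = (1/2.0) × 0.6 × 70 × 0.875 × 15 = 275.6 kips.
Governing: weld metal.

R_n/Ω ≈ 239 kips (weld metal governs)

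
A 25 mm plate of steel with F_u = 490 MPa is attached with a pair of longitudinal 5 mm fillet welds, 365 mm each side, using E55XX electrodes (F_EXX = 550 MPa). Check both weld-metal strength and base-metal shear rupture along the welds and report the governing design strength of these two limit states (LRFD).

t_e = 0.707 × 5 = 3.535 mm; L = 730 mm.
Weld metal: φR_n = 0.75 × 0.6 × 550 × 3.535 × 730 × 10⁻³ = 638.7 kN.
Base metal (shear rupture): φR_n = 0.75 × 0.6 × 490 × 25 × 730 × 10⁻³ = 4024 kN.
Governing: weld metal.

φR_n ≈ 639 kN (weld metal governs)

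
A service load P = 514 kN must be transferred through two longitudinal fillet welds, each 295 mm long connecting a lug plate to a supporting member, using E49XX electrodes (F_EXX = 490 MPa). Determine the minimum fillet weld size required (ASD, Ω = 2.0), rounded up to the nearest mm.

w = 9 mm

Total weld length L = 590 mm.
Required throat t_e = P × Ω / (0.6 F_EXX × L) = 514 × 2.0 / (0.6 × 490 × 590 × 10⁻³) = 5.926 mm.
Required leg w = t_e / 0.707 = 8.383 mm → use 9 mm.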